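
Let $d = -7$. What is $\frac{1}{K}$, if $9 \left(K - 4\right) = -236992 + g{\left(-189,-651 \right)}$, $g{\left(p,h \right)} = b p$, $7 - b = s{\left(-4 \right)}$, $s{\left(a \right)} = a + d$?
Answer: $- \frac{9}{240358} \approx -3.7444 \cdot 10^{-5}$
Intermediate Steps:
$s{\left(a \right)} = -7 + a$ ($s{\left(a \right)} = a - 7 = -7 + a$)
$b = 18$ ($b = 7 - \left(-7 - 4\right) = 7 - -11 = 7 + 11 = 18$)
$g{\left(p,h \right)} = 18 p$
$K = - \frac{240358}{9}$ ($K = 4 + \frac{-236992 + 18 \left(-189\right)}{9} = 4 + \frac{-236992 - 3402}{9} = 4 + \frac{1}{9} \left(-240394\right) = 4 - \frac{240394}{9} = - \frac{240358}{9} \approx -26706.0$)
$\frac{1}{K} = \frac{1}{- \frac{240358}{9}} = - \frac{9}{240358}$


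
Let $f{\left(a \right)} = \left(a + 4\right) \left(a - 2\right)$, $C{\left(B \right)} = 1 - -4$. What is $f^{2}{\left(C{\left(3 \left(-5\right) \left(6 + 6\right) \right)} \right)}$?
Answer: $729$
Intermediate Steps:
$C{\left(B \right)} = 5$ ($C{\left(B \right)} = 1 + 4 = 5$)
$f{\left(a \right)} = \left(-2 + a\right) \left(4 + a\right)$ ($f{\left(a \right)} = \left(4 + a\right) \left(-2 + a\right) = \left(-2 + a\right) \left(4 + a\right)$)
$f^{2}{\left(C{\left(3 \left(-5\right) \left(6 + 6\right) \right)} \right)} = \left(-8 + 5^{2} + 2 \cdot 5\right)^{2} = \left(-8 + 25 + 10\right)^{2} = 27^{2} = 729$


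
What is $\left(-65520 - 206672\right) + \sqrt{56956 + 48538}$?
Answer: $-272192 + \sqrt{105494} \approx -2.7187 \cdot 10^{5}$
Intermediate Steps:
$\left(-65520 - 206672\right) + \sqrt{56956 + 48538} = -272192 + \sqrt{105494}$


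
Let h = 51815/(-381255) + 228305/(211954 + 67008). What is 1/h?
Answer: 21271131462/14517601349 ≈ 1.4652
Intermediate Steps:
h = 14517601349/21271131462 (h = 51815*(-1/381255) + 228305/278962 = -10363/76251 + 228305*(1/278962) = -10363/76251 + 228305/278962 = 14517601349/21271131462 ≈ 0.68250)
1/h = 1/(14517601349/21271131462) = 21271131462/14517601349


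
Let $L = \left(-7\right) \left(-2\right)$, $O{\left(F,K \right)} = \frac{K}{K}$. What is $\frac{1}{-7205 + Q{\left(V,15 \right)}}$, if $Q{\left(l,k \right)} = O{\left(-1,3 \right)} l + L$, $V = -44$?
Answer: $- \frac{1}{7235} \approx -0.00013822$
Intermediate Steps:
$O{\left(F,K \right)} = 1$
$L = 14$
$Q{\left(l,k \right)} = 14 + l$ ($Q{\left(l,k \right)} = 1 l + 14 = l + 14 = 14 + l$)
$\frac{1}{-7205 + Q{\left(V,15 \right)}} = \frac{1}{-7205 + \left(14 - 44\right)} = \frac{1}{-7205 - 30} = \frac{1}{-7235} = - \frac{1}{7235}$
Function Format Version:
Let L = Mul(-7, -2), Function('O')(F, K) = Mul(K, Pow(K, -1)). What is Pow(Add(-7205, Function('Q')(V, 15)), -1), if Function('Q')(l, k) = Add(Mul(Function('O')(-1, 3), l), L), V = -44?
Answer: Rational(-1, 7235) ≈ -0.00013822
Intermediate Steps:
Function('O')(F, K) = 1
L = 14
Function('Q')(l, k) = Add(14, l) (Function('Q')(l, k) = Add(Mul(1, l), 14) = Add(l, 14) = Add(14, l))
Pow(Add(-7205, Function('Q')(V, 15)), -1) = Pow(Add(-7205, Add(14, -44)), -1) = Pow(Add(-7205, -30), -1) = Pow(-7235, -1) = Rational(-1, 7235)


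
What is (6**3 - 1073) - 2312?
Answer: -3169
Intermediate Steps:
(6**3 - 1073) - 2312 = (216 - 1073) - 2312 = -857 - 2312 = -3169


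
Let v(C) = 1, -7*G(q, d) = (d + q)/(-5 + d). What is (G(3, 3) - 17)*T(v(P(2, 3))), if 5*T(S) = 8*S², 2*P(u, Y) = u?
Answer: -928/35 ≈ -26.514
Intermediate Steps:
P(u, Y) = u/2
G(q, d) = -(d + q)/(7*(-5 + d))
T(S) = 8*S²/5 (T(S) = (8*S²)/5 = 8*S²/5)
(G(3, 3) - 17)*T(v(P(2, 3))) = ((-1*3 - 1*3)/(7*(-5 + 3)) - 17)*((8/5)*1²) = ((⅐)*(-3 - 3)/(-2) - 17)*((8/5)*1) = ((⅐)*(-½)*(-6) - 17)*(8/5) = (3/7 - 17)*(8/5) = -116/7*8/5 = -928/35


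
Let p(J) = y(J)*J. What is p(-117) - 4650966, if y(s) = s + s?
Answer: -4623588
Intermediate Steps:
y(s) = 2*s
p(J) = 2*J**2 (p(J) = (2*J)*J = 2*J**2)
p(-117) - 4650966 = 2*(-117)**2 - 4650966 = 2*13689 - 4650966 = 27378 - 4650966 = -4623588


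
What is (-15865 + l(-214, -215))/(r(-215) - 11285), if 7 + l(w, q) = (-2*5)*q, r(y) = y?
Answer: 6861/5750 ≈ 1.1932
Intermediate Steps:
l(w, q) = -7 - 10*q (l(w, q) = -7 + (-2*5)*q = -7 - 10*q)
(-15865 + l(-214, -215))/(r(-215) - 11285) = (-15865 + (-7 - 10*(-215)))/(-215 - 11285) = (-15865 + (-7 + 2150))/(-11500) = (-15865 + 2143)*(-1/11500) = -13722*(-1/11500) = 6861/5750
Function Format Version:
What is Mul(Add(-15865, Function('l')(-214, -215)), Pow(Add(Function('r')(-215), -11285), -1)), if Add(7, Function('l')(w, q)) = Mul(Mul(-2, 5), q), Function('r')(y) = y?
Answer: Rational(6861, 5750) ≈ 1.1932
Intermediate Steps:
Function('l')(w, q) = Add(-7, Mul(-10, q)) (Function('l')(w, q) = Add(-7, Mul(Mul(-2, 5), q)) = Add(-7, Mul(-10, q)))
Mul(Add(-15865, Function('l')(-214, -215)), Pow(Add(Function('r')(-215), -11285), -1)) = Mul(Add(-15865, Add(-7, Mul(-10, -215))), Pow(Add(-215, -11285), -1)) = Mul(Add(-15865, Add(-7, 2150)), Pow(-11500, -1)) = Mul(Add(-15865, 2143), Rational(-1, 11500)) = Mul(-13722, Rational(-1, 11500)) = Rational(6861, 5750)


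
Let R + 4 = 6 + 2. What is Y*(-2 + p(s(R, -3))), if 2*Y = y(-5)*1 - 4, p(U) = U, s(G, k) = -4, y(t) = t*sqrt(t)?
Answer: 12 + 15*I*sqrt(5) ≈ 12.0 + 33.541*I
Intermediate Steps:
R = 4 (R = -4 + (6 + 2) = -4 + 8 = 4)
y(t) = t**(3/2)
Y = -2 - 5*I*sqrt(5)/2 (Y = ((-5)**(3/2)*1 - 4)/2 = (-5*I*sqrt(5)*1 - 4)/2 = (-5*I*sqrt(5) - 4)/2 = (-4 - 5*I*sqrt(5))/2 = -2 - 5*I*sqrt(5)/2 ≈ -2.0 - 5.5902*I)
Y*(-2 + p(s(R, -3))) = (-2 - 5*I*sqrt(5)/2)*(-2 - 4) = (-2 - 5*I*sqrt(5)/2)*(-6) = 12 + 15*I*sqrt(5)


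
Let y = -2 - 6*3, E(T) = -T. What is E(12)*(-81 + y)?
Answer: 1212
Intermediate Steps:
y = -20 (y = -2 - 18 = -20)
E(12)*(-81 + y) = (-1*12)*(-81 - 20) = -12*(-101) = 1212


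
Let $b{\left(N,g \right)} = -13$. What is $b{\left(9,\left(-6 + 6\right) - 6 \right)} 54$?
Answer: $-702$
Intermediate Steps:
$b{\left(9,\left(-6 + 6\right) - 6 \right)} 54 = \left(-13\right) 54 = -702$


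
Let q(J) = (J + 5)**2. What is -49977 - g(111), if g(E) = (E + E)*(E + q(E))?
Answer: -3061851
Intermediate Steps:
q(J) = (5 + J)**2
g(E) = 2*E*(E + (5 + E)**2) (g(E) = (E + E)*(E + (5 + E)**2) = (2*E)*(E + (5 + E)**2) = 2*E*(E + (5 + E)**2))
-49977 - g(111) = -49977 - 2*111*(111 + (5 + 111)**2) = -49977 - 2*111*(111 + 116**2) = -49977 - 2*111*(111 + 13456) = -49977 - 2*111*13567 = -49977 - 1*3011874 = -49977 - 3011874 = -3061851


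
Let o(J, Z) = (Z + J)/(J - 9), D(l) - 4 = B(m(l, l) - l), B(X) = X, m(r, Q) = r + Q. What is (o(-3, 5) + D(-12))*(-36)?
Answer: 294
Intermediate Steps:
m(r, Q) = Q + r
D(l) = 4 + l (D(l) = 4 + ((l + l) - l) = 4 + (2*l - l) = 4 + l)
o(J, Z) = (J + Z)/(-9 + J)
(o(-3, 5) + D(-12))*(-36) = ((-3 + 5)/(-9 - 3) + (4 - 12))*(-36) = (2/(-12) - 8)*(-36) = (-1/12*2 - 8)*(-36) = (-⅙ - 8)*(-36) = -49/6*(-36) = 294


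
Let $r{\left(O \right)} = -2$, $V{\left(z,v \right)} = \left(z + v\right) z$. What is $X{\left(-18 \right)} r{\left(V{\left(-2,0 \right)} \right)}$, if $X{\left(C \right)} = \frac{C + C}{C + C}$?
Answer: $-2$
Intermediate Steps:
$V{\left(z,v \right)} = z \left(v + z\right)$ ($V{\left(z,v \right)} = \left(v + z\right) z = z \left(v + z\right)$)
$X{\left(C \right)} = 1$ ($X{\left(C \right)} = \frac{2 C}{2 C} = 2 C \frac{1}{2 C} = 1$)
$X{\left(-18 \right)} r{\left(V{\left(-2,0 \right)} \right)} = 1 \left(-2\right) = -2$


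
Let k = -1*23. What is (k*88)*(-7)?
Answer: 14168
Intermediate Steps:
k = -23
(k*88)*(-7) = -23*88*(-7) = -2024*(-7) = 14168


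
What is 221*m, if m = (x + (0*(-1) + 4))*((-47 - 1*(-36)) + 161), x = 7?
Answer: 364650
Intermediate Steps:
m = 1650 (m = (7 + (0*(-1) + 4))*((-47 - 1*(-36)) + 161) = (7 + (0 + 4))*((-47 + 36) + 161) = (7 + 4)*(-11 + 161) = 11*150 = 1650)
221*m = 221*1650 = 364650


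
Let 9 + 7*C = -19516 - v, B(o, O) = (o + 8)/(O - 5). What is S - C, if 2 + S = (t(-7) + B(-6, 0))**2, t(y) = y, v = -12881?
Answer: 175333/175 ≈ 1001.9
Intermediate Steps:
B(o, O) = (8 + o)/(-5 + O)
C = -6644/7 (C = -9/7 + (-19516 - 1*(-12881))/7 = -9/7 + (-19516 + 12881)/7 = -9/7 + (1/7)*(-6635) = -9/7 - 6635/7 = -6644/7 ≈ -949.14)
S = 1319/25 (S = -2 + (-7 + (8 - 6)/(-5 + 0))**2 = -2 + (-7 + 2/(-5))**2 = -2 + (-7 - 1/5*2)**2 = -2 + (-7 - 2/5)**2 = -2 + (-37/5)**2 = -2 + 1369/25 = 1319/25 ≈ 52.760)
S - C = 1319/25 - 1*(-6644/7) = 1319/25 + 6644/7 = 175333/175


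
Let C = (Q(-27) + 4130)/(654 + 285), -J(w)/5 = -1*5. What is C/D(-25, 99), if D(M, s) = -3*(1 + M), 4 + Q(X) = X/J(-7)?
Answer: 103123/1690200 ≈ 0.061012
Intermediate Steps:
J(w) = 25 (J(w) = -(-5)*5 = -5*(-5) = 25)
Q(X) = -4 + X/25
D(M, s) = -3 - 3*M
C = 103123/23475 (C = ((-4 + (1/25)*(-27)) + 4130)/(654 + 285) = ((-4 - 27/25) + 4130)/939 = (-127/25 + 4130)*(1/939) = (103123/25)*(1/939) = 103123/23475 ≈ 4.3929)
C/D(-25, 99) = 103123/(23475*(-3 - 3*(-25))) = 103123/(23475*(-3 + 75)) = (103123/23475)/72 = (103123/23475)*(1/72) = 103123/1690200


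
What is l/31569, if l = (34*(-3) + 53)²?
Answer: 2401/31569 ≈ 0.076056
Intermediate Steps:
l = 2401 (l = (-102 + 53)² = (-49)² = 2401)
l/31569 = 2401/31569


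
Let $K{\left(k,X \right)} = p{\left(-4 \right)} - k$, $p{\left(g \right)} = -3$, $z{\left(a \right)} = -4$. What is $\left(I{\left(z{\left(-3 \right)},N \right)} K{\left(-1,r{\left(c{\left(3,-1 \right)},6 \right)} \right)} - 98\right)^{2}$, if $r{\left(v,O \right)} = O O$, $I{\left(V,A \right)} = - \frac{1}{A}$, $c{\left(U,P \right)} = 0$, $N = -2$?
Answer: $9801$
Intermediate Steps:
$r{\left(v,O \right)} = O^{2}$
$K{\left(k,X \right)} = -3 - k$
$\left(I{\left(z{\left(-3 \right)},N \right)} K{\left(-1,r{\left(c{\left(3,-1 \right)},6 \right)} \right)} - 98\right)^{2} = \left(- \frac{1}{-2} \left(-3 - -1\right) - 98\right)^{2} = \left(\left(-1\right) \left(- \frac{1}{2}\right) \left(-3 + 1\right) - 98\right)^{2} = \left(\frac{1}{2} \left(-2\right) - 98\right)^{2} = \left(-1 - 98\right)^{2} = \left(-99\right)^{2} = 9801$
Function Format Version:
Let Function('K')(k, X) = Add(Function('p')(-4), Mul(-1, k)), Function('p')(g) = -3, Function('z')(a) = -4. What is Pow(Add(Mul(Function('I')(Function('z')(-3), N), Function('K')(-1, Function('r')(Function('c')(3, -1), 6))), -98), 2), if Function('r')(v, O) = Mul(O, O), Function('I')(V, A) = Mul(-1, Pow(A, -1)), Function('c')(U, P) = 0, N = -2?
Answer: 9801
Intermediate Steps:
Function('r')(v, O) = Pow(O, 2)
Function('K')(k, X) = Add(-3, Mul(-1, k))
Pow(Add(Mul(Function('I')(Function('z')(-3), N), Function('K')(-1, Function('r')(Function('c')(3, -1), 6))), -98), 2) = Pow(Add(Mul(Mul(-1, Pow(-2, -1)), Add(-3, Mul(-1, -1))), -98), 2) = Pow(Add(Mul(Mul(-1, Rational(-1, 2)), Add(-3, 1)), -98), 2) = Pow(Add(Mul(Rational(1, 2), -2), -98), 2) = Pow(Add(-1, -98), 2) = Pow(-99, 2) = 9801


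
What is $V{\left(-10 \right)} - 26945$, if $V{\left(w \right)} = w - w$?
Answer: $-26945$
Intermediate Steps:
$V{\left(w \right)} = 0$
$V{\left(-10 \right)} - 26945 = 0 - 26945 = -26945$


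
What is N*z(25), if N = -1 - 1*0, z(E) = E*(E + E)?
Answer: -1250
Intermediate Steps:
z(E) = 2*E² (z(E) = E*(2*E) = 2*E²)
N = -1 (N = -1 + 0 = -1)
N*z(25) = -2*25² = -2*625 = -1*1250 = -1250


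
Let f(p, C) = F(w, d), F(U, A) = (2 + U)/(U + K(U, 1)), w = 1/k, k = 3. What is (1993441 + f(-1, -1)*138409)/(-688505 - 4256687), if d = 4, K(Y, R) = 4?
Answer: -6720899/16071874 ≈ -0.41818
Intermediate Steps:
w = 1/3 ≈ 0.33333
F(U, A) = (2 + U)/(4 + U) (F(U, A) = (2 + U)/(U + 4) = (2 + U)/(4 + U))
f(p, C) = 7/13 (f(p, C) = (2 + 1/3)/(4 + 1/3) = (7/3)/(13/3) = (3/13)*(7/3) = 7/13)
(1993441 + f(-1, -1)*138409)/(-688505 - 4256687) = (1993441 + (7/13)*138409)/(-688505 - 4256687) = (1993441 + 968863/13)/(-4945192) = (26883596/13)*(-1/4945192) = -6720899/16071874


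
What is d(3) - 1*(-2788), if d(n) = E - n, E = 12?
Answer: 2797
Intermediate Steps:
d(n) = 12 - n
d(3) - 1*(-2788) = (12 - 1*3) - 1*(-2788) = (12 - 3) + 2788 = 9 + 2788 = 2797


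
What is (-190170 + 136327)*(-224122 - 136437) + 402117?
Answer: 19413980354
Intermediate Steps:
(-190170 + 136327)*(-224122 - 136437) + 402117 = -53843*(-360559) + 402117 = 19413578237 + 402117 = 19413980354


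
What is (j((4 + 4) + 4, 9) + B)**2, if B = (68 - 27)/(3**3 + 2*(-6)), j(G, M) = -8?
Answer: 6241/225 ≈ 27.738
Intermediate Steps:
B = 41/15 (B = 41/(27 - 12) = 41/15 ≈ 2.7333)
(j((4 + 4) + 4, 9) + B)**2 = (-8 + 41/15)**2 = (-79/15)**2 = 6241/225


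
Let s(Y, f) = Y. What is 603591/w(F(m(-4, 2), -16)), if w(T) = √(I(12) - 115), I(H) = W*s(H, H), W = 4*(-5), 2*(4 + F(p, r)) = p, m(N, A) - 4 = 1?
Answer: -603591*I*√355/355 ≈ -32035.0*I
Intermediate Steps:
m(N, A) = 5 (m(N, A) = 4 + 1 = 5)
F(p, r) = -4 + p/2
W = -20
I(H) = -20*H
w(T) = I*√355 (w(T) = √(-20*12 - 115) = √(-240 - 115) = √(-355) = I*√355)
603591/w(F(m(-4, 2), -16)) = 603591/((I*√355)) = 603591*(-I*√355/355) = -603591*I*√355/355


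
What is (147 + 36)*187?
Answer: 34221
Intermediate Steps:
(147 + 36)*187 = 183*187 = 34221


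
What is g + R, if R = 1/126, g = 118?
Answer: 14869/126 ≈ 118.01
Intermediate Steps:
R = 1/126 ≈ 0.0079365
g + R = 118 + 1/126 = 14869/126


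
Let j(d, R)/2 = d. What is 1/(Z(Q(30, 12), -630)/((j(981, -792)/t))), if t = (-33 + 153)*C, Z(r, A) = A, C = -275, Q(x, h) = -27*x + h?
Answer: 109/1155000 ≈ 9.4372e-5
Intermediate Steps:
j(d, R) = 2*d
Q(x, h) = h - 27*x
t = -33000 (t = (-33 + 153)*(-275) = 120*(-275) = -33000)
1/(Z(Q(30, 12), -630)/((j(981, -792)/t))) = 1/(-630/((2*981)/(-33000))) = 1/(-630/(1962*(-1/33000))) = 1/(-630/(-327/5500)) = 1/(-630*(-5500/327)) = 1/(1155000/109) = 109/1155000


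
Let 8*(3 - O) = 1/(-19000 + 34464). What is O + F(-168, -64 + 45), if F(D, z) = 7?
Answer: 1237119/123712 ≈ 10.000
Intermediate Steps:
O = 371135/123712 (O = 3 - 1/(8*(-19000 + 34464)) = 3 - ⅛/15464 = 3 - ⅛*1/15464 = 3 - 1/123712 = 371135/123712 ≈ 3.0000)
O + F(-168, -64 + 45) = 371135/123712 + 7 = 1237119/123712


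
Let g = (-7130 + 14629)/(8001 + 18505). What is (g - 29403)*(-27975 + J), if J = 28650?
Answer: -526060182825/26506 ≈ -1.9847e+7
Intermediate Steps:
g = 7499/26506 ≈ 0.28292
(g - 29403)*(-27975 + J) = (7499/26506 - 29403)*(-27975 + 28650) = -779348419/26506*675 = -526060182825/26506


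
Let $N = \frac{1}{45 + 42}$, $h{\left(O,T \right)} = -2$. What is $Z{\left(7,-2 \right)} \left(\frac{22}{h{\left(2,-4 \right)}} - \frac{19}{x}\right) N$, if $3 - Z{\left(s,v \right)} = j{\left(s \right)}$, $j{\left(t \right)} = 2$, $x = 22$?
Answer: $- \frac{3}{22} \approx -0.13636$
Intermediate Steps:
$N = \frac{1}{87} \approx 0.011494$
$Z{\left(s,v \right)} = 1$ ($Z{\left(s,v \right)} = 3 - 2 = 1$)
$Z{\left(7,-2 \right)} \left(\frac{22}{h{\left(2,-4 \right)}} - \frac{19}{x}\right) N = 1 \left(\frac{22}{-2} - \frac{19}{22}\right) \frac{1}{87} = 1 \left(22 \left(- \frac{1}{2}\right) - \frac{19}{22}\right) \frac{1}{87} = 1 \left(-11 - \frac{19}{22}\right) \frac{1}{87} = 1 \left(- \frac{261}{22}\right) \frac{1}{87} = \left(- \frac{261}{22}\right) \frac{1}{87} = - \frac{3}{22}$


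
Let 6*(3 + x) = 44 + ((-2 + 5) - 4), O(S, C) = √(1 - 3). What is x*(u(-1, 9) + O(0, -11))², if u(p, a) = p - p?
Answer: -25/3 ≈ -8.3333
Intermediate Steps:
O(S, C) = I*√2 (O(S, C) = √(-2) = I*√2)
u(p, a) = 0
x = 25/6 (x = -3 + (44 + ((-2 + 5) - 4))/6 = -3 + (44 + (3 - 4))/6 = -3 + (44 - 1)/6 = -3 + (⅙)*43 = -3 + 43/6 = 25/6 ≈ 4.1667)
x*(u(-1, 9) + O(0, -11))² = 25*(0 + I*√2)²/6 = 25*(I*√2)²/6 = (25/6)*(-2) = -25/3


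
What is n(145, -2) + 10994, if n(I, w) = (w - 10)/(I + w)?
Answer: 1572130/143 ≈ 10994.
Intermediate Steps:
n(I, w) = (-10 + w)/(I + w)
n(145, -2) + 10994 = (-10 - 2)/(145 - 2) + 10994 = -12/143 + 10994 = 1572130/143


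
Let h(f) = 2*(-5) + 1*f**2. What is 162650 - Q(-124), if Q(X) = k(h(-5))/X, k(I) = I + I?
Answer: 10084315/62 ≈ 1.6265e+5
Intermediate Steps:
h(f) = -10 + f**2
k(I) = 2*I
Q(X) = 30/X (Q(X) = (2*(-10 + (-5)**2))/X = (2*(-10 + 25))/X = (2*15)/X = 30/X)
162650 - Q(-124) = 162650 - 30/(-124) = 162650 - 30*(-1)/124 = 162650 - 1*(-15/62) = 162650 + 15/62 = 10084315/62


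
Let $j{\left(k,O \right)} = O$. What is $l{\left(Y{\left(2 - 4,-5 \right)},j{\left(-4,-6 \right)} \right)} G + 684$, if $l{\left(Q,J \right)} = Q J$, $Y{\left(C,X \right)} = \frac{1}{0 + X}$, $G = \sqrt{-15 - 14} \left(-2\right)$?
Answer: $684 - \frac{12 i \sqrt{29}}{5} \approx 684.0 - 12.924 i$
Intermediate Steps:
$G = - 2 i \sqrt{29}$ ($G = \sqrt{-29} \left(-2\right) = i \sqrt{29} \left(-2\right) = - 2 i \sqrt{29} \approx - 10.77 i$)
$Y{\left(C,X \right)} = \frac{1}{X}$
$l{\left(Q,J \right)} = J Q$
$l{\left(Y{\left(2 - 4,-5 \right)},j{\left(-4,-6 \right)} \right)} G + 684 = - \frac{6}{-5} \left(- 2 i \sqrt{29}\right) + 684 = \left(-6\right) \left(- \frac{1}{5}\right) \left(- 2 i \sqrt{29}\right) + 684 = \frac{6 \left(- 2 i \sqrt{29}\right)}{5} + 684 = - \frac{12 i \sqrt{29}}{5} + 684 = 684 - \frac{12 i \sqrt{29}}{5}$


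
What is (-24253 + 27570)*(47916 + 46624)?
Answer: 313589180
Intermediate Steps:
(-24253 + 27570)*(47916 + 46624) = 3317*94540 = 313589180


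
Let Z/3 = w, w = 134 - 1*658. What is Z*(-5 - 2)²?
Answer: -77028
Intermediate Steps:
w = -524 (w = 134 - 658 = -524)
Z = -1572 (Z = 3*(-524) = -1572)
Z*(-5 - 2)² = -1572*(-5 - 2)² = -1572*(-7)² = -1572*49 = -77028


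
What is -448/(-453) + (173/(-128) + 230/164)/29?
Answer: 68302967/68942976 ≈ 0.99072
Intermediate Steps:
-448/(-453) + (173/(-128) + 230/164)/29 = -448*(-1/453) + (173*(-1/128) + 230*(1/164))*(1/29) = 448/453 + (-173/128 + 115/82)*(1/29) = 448/453 + (267/5248)*(1/29) = 448/453 + 267/152192 = 68302967/68942976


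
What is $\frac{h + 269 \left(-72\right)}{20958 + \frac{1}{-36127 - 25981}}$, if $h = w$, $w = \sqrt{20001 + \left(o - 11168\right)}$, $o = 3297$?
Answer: $- \frac{1202907744}{1301659463} + \frac{62108 \sqrt{12130}}{1301659463} \approx -0.91888$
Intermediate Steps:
$w = \sqrt{12130}$ ($w = \sqrt{20001 + \left(3297 - 11168\right)} = \sqrt{20001 - 7871} = \sqrt{12130} \approx 110.14$)
$h = \sqrt{12130} \approx 110.14$
$\frac{h + 269 \left(-72\right)}{20958 + \frac{1}{-36127 - 25981}} = \frac{\sqrt{12130} + 269 \left(-72\right)}{20958 + \frac{1}{-36127 - 25981}} = \frac{\sqrt{12130} - 19368}{20958 + \frac{1}{-62108}} = \frac{-19368 + \sqrt{12130}}{20958 - \frac{1}{62108}} = \frac{-19368 + \sqrt{12130}}{\frac{1301659463}{62108}} = \left(-19368 + \sqrt{12130}\right) \frac{62108}{1301659463} = - \frac{1202907744}{1301659463} + \frac{62108 \sqrt{12130}}{1301659463}$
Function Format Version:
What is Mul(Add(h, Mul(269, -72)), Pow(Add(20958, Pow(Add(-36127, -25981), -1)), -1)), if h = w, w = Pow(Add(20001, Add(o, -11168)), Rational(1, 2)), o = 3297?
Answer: Add(Rational(-1202907744, 1301659463), Mul(Rational(62108, 1301659463), Pow(12130, Rational(1, 2)))) ≈ -0.91888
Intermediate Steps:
w = Pow(12130, Rational(1, 2)) (w = Pow(Add(20001, Add(3297, -11168)), Rational(1, 2)) = Pow(Add(20001, -7871), Rational(1, 2)) = Pow(12130, Rational(1, 2)) ≈ 110.14)
h = Pow(12130, Rational(1, 2)) ≈ 110.14
Mul(Add(h, Mul(269, -72)), Pow(Add(20958, Pow(Add(-36127, -25981), -1)), -1)) = Mul(Add(Pow(12130, Rational(1, 2)), Mul(269, -72)), Pow(Add(20958, Pow(Add(-36127, -25981), -1)), -1)) = Mul(Add(Pow(12130, Rational(1, 2)), -19368), Pow(Add(20958, Pow(-62108, -1)), -1)) = Mul(Add(-19368, Pow(12130, Rational(1, 2))), Pow(Add(20958, Rational(-1, 62108)), -1)) = Mul(Add(-19368, Pow(12130, Rational(1, 2))), Pow(Rational(1301659463, 62108), -1)) = Mul(Add(-19368, Pow(12130, Rational(1, 2))), Rational(62108, 1301659463)) = Add(Rational(-1202907744, 1301659463), Mul(Rational(62108, 1301659463), Pow(12130, Rational(1, 2))))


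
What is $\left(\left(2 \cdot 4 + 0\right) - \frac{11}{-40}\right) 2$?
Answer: $\frac{331}{20} \approx 16.55$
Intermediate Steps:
$\left(\left(2 \cdot 4 + 0\right) - \frac{11}{-40}\right) 2 = \left(\left(8 + 0\right) - - \frac{11}{40}\right) 2 = \left(8 + \frac{11}{40}\right) 2 = \frac{331}{40} \cdot 2 = \frac{331}{20}$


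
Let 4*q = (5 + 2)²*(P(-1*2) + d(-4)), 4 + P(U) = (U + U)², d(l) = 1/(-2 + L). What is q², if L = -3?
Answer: 8357881/400 ≈ 20895.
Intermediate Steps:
d(l) = -⅕ (d(l) = 1/(-2 - 3) = 1/(-5) = -⅕)
P(U) = -4 + 4*U² (P(U) = -4 + (U + U)² = -4 + (2*U)² = -4 + 4*U²)
q = 2891/20 (q = ((5 + 2)²*((-4 + 4*(-1*2)²) - ⅕))/4 = (7²*((-4 + 4*(-2)²) - ⅕))/4 = (49*((-4 + 4*4) - ⅕))/4 = (49*((-4 + 16) - ⅕))/4 = (49*(12 - ⅕))/4 = (49*(59/5))/4 = (¼)*(2891/5) = 2891/20 ≈ 144.55)
q² = (2891/20)² = 8357881/400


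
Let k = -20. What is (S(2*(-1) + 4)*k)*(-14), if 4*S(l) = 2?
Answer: 140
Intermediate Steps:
S(l) = ½ (S(l) = (¼)*2 = ½)
(S(2*(-1) + 4)*k)*(-14) = ((½)*(-20))*(-14) = -10*(-14) = 140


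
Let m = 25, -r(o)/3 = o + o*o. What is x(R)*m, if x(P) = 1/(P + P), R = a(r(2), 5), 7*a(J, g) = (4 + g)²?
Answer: 175/162 ≈ 1.0802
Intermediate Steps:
r(o) = -3*o - 3*o² (r(o) = -3*(o + o*o) = -3*(o + o²) = -3*o - 3*o²)
a(J, g) = (4 + g)²/7
R = 81/7 (R = (4 + 5)²/7 = (⅐)*9² = (⅐)*81 = 81/7 ≈ 11.571)
x(P) = 1/(2*P)
x(R)*m = (1/(2*(81/7)))*25 = ((½)*(7/81))*25 = (7/162)*25 = 175/162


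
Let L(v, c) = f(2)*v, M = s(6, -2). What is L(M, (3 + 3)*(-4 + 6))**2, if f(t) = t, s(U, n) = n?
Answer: 16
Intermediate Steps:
M = -2
L(v, c) = 2*v
L(M, (3 + 3)*(-4 + 6))**2 = (2*(-2))**2 = (-4)**2 = 16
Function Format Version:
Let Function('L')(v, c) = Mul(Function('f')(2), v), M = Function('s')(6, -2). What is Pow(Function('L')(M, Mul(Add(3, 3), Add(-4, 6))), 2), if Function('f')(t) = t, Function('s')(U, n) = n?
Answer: 16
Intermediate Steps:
M = -2
Function('L')(v, c) = Mul(2, v)
Pow(Function('L')(M, Mul(Add(3, 3), Add(-4, 6))), 2) = Pow(Mul(2, -2), 2) = Pow(-4, 2) = 16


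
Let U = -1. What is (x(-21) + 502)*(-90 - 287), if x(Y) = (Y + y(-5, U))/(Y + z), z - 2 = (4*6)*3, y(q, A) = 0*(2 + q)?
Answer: -10022545/53 ≈ -1.8910e+5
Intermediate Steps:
y(q, A) = 0
z = 74 (z = 2 + (4*6)*3 = 2 + 24*3 = 2 + 72 = 74)
x(Y) = Y/(74 + Y) (x(Y) = (Y + 0)/(Y + 74) = Y/(74 + Y))
(x(-21) + 502)*(-90 - 287) = (-21/(74 - 21) + 502)*(-90 - 287) = (-21/53 + 502)*(-377) = (26585/53)*(-377) = -10022545/53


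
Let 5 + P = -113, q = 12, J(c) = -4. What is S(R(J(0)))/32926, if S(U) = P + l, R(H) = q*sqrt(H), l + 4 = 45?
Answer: -77/32926 ≈ -0.0023386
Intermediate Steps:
l = 41 (l = -4 + 45 = 41)
P = -118 (P = -5 - 113 = -118)
R(H) = 12*sqrt(H)
S(U) = -77 (S(U) = -118 + 41 = -77)
S(R(J(0)))/32926 = -77/32926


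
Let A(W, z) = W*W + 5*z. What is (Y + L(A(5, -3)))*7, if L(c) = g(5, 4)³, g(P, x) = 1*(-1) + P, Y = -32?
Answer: 224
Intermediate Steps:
A(W, z) = W² + 5*z
g(P, x) = -1 + P
L(c) = 64 (L(c) = (-1 + 5)³ = 4³ = 64)
(Y + L(A(5, -3)))*7 = (-32 + 64)*7 = 32*7 = 224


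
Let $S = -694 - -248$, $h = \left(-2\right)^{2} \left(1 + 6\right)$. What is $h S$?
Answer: $-12488$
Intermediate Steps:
$h = 28$ ($h = 4 \cdot 7 = 28$)
$S = -446$ ($S = -694 + 248 = -446$)
$h S = 28 \left(-446\right) = -12488$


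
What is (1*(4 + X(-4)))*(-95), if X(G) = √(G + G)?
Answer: -380 - 190*I*√2 ≈ -380.0 - 268.7*I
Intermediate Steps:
X(G) = √2*√G (X(G) = √(2*G) = √2*√G)
(1*(4 + X(-4)))*(-95) = (1*(4 + √2*√(-4)))*(-95) = (1*(4 + √2*(2*I)))*(-95) = (1*(4 + 2*I*√2))*(-95) = (4 + 2*I*√2)*(-95) = -380 - 190*I*√2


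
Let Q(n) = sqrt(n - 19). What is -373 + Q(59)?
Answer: -373 + 2*sqrt(10) ≈ -366.68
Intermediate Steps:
Q(n) = sqrt(-19 + n)
-373 + Q(59) = -373 + sqrt(-19 + 59) = -373 + sqrt(40) = -373 + 2*sqrt(10)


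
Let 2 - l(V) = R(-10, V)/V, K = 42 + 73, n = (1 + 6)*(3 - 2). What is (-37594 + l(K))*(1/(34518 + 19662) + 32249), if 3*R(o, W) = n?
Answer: -985240324717469/812700 ≈ -1.2123e+9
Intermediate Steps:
n = 7 (n = 7*1 = 7)
R(o, W) = 7/3 (R(o, W) = (1/3)*7 = 7/3)
K = 115
l(V) = 2 - 7/(3*V)
(-37594 + l(K))*(1/(34518 + 19662) + 32249) = (-37594 + (2 - 7/3/115))*(1/(34518 + 19662) + 32249) = (-37594 + (2 - 7/3*1/115))*(1/54180 + 32249) = (-37594 + (2 - 7/345))*(1/54180 + 32249) = (-37594 + 683/345)*(1747250821/54180) = -12969247/345*1747250821/54180 = -985240324717469/812700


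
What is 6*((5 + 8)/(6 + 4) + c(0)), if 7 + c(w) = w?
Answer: -171/5 ≈ -34.200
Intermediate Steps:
c(w) = -7 + w
6*((5 + 8)/(6 + 4) + c(0)) = 6*((5 + 8)/(6 + 4) + (-7 + 0)) = 6*(13/10 - 7) = 6*(-57/10) = -171/5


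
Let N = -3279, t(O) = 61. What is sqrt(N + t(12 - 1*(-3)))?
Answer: I*sqrt(3218) ≈ 56.727*I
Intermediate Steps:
sqrt(N + t(12 - 1*(-3))) = sqrt(-3279 + 61) = sqrt(-3218) = I*sqrt(3218)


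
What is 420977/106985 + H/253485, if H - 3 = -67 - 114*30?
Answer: 21267723821/5423818545 ≈ 3.9212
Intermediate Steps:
H = -3484 (H = 3 + (-67 - 114*30) = 3 + (-67 - 3420) = 3 - 3487 = -3484)
420977/106985 + H/253485 = 420977/106985 - 3484/253485 = 21267723821/5423818545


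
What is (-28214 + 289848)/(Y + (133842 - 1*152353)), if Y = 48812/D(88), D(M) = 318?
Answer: -41599806/2918843 ≈ -14.252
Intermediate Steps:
Y = 24406/159 (Y = 48812/318 = 48812*(1/318) = 24406/159 ≈ 153.50)
(-28214 + 289848)/(Y + (133842 - 1*152353)) = (-28214 + 289848)/(24406/159 + (133842 - 1*152353)) = 261634/(24406/159 + (133842 - 152353)) = 261634/(24406/159 - 18511) = 261634/(-2918843/159) = 261634*(-159/2918843) = -41599806/2918843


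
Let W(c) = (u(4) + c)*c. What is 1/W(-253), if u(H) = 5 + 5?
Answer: 1/61479 ≈ 1.6266e-5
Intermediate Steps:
u(H) = 10
W(c) = c*(10 + c) (W(c) = (10 + c)*c = c*(10 + c))
1/W(-253) = 1/(-253*(10 - 253)) = 1/(-253*(-243)) = 1/61479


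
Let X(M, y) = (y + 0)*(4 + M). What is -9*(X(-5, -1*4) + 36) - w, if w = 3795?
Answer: -4155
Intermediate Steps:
X(M, y) = y*(4 + M)
-9*(X(-5, -1*4) + 36) - w = -9*((-1*4)*(4 - 5) + 36) - 1*3795 = -9*(-4*(-1) + 36) - 3795 = -9*(4 + 36) - 3795 = -9*40 - 3795 = -360 - 3795 = -4155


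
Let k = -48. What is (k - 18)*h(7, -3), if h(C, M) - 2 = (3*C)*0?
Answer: -132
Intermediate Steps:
h(C, M) = 2 (h(C, M) = 2 + (3*C)*0 = 2 + 0 = 2)
(k - 18)*h(7, -3) = (-48 - 18)*2 = -66*2 = -132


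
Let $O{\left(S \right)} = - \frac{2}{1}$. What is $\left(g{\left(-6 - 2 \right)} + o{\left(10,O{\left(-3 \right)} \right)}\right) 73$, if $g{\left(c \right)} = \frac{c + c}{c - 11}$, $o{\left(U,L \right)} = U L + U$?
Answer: $- \frac{12702}{19} \approx -668.53$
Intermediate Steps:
$O{\left(S \right)} = -2$ ($O{\left(S \right)} = \left(-2\right) 1 = -2$)
$o{\left(U,L \right)} = U + L U$ ($o{\left(U,L \right)} = L U + U = U + L U$)
$g{\left(c \right)} = \frac{2 c}{-11 + c}$
$\left(g{\left(-6 - 2 \right)} + o{\left(10,O{\left(-3 \right)} \right)}\right) 73 = \left(\frac{2 \left(-6 - 2\right)}{-11 - 8} + 10 \left(1 - 2\right)\right) 73 = \left(\frac{2 \left(-6 - 2\right)}{-11 - 8} + 10 \left(-1\right)\right) 73 = \left(2 \left(-8\right) \frac{1}{-11 - 8} - 10\right) 73 = \left(2 \left(-8\right) \frac{1}{-19} - 10\right) 73 = \left(2 \left(-8\right) \left(- \frac{1}{19}\right) - 10\right) 73 = \left(\frac{16}{19} - 10\right) 73 = \left(- \frac{174}{19}\right) 73 = - \frac{12702}{19}$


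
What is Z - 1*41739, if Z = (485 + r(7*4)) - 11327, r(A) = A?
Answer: -52553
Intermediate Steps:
Z = -10814 (Z = (485 + 7*4) - 11327 = (485 + 28) - 11327 = 513 - 11327 = -10814)
Z - 1*41739 = -10814 - 1*41739 = -10814 - 41739 = -52553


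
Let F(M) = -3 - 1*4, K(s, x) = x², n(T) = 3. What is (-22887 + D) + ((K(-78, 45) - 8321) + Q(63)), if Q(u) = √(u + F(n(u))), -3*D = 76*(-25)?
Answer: -85649/3 + 2*√14 ≈ -28542.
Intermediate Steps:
D = 1900/3 (D = -76*(-25)/3 = -⅓*(-1900) = 1900/3 ≈ 633.33)
F(M) = -7 (F(M) = -3 - 4 = -7)
Q(u) = √(-7 + u) (Q(u) = √(u - 7) = √(-7 + u))
(-22887 + D) + ((K(-78, 45) - 8321) + Q(63)) = (-22887 + 1900/3) + ((45² - 8321) + √(-7 + 63)) = -66761/3 + ((2025 - 8321) + √56) = -66761/3 + (-6296 + 2*√14) = -85649/3 + 2*√14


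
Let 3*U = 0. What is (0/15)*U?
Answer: 0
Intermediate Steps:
U = 0 (U = (1/3)*0 = 0)
(0/15)*U = (0/15)*0 = ((1/15)*0)*0 = 0*0 = 0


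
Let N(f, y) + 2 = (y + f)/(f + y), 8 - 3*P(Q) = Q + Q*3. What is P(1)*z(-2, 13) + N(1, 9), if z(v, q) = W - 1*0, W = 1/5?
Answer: -11/15 ≈ -0.73333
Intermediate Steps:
W = ⅕ ≈ 0.20000
P(Q) = 8/3 - 4*Q/3 (P(Q) = 8/3 - (Q + Q*3)/3 = 8/3 - (Q + 3*Q)/3 = 8/3 - 4*Q/3)
N(f, y) = -1 (N(f, y) = -2 + (y + f)/(f + y) = -2 + (f + y)/(f + y) = -2 + 1 = -1)
z(v, q) = ⅕ (z(v, q) = ⅕ - 1*0 = ⅕ + 0 = ⅕)
P(1)*z(-2, 13) + N(1, 9) = (8/3 - 4/3*1)*(⅕) - 1 = (8/3 - 4/3)*(⅕) - 1 = (4/3)*(⅕) - 1 = 4/15 - 1 = -11/15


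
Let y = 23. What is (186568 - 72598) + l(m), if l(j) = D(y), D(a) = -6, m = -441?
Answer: 113964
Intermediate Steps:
l(j) = -6
(186568 - 72598) + l(m) = (186568 - 72598) - 6 = 113970 - 6 = 113964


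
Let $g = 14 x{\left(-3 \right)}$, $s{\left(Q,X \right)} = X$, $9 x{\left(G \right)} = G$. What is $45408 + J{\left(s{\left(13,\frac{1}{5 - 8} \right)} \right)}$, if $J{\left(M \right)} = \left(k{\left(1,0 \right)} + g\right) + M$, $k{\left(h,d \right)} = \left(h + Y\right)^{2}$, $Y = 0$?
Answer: $45404$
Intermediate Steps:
$x{\left(G \right)} = \frac{G}{9}$
$k{\left(h,d \right)} = h^{2}$ ($k{\left(h,d \right)} = \left(h + 0\right)^{2} = h^{2}$)
$g = - \frac{14}{3}$ ($g = 14 \cdot \frac{1}{9} \left(-3\right) = 14 \left(- \frac{1}{3}\right) = - \frac{14}{3} \approx -4.6667$)
$J{\left(M \right)} = - \frac{11}{3} + M$ ($J{\left(M \right)} = \left(1^{2} - \frac{14}{3}\right) + M = \left(1 - \frac{14}{3}\right) + M = - \frac{11}{3} + M$)
$45408 + J{\left(s{\left(13,\frac{1}{5 - 8} \right)} \right)} = 45408 - \left(\frac{11}{3} - \frac{1}{5 - 8}\right) = 45408 - \left(\frac{11}{3} - \frac{1}{-3}\right) = 45408 - 4 = 45404$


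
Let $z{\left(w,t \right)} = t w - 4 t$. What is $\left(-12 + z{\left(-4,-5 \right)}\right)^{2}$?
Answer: $784$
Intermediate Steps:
$z{\left(w,t \right)} = - 4 t + t w$
$\left(-12 + z{\left(-4,-5 \right)}\right)^{2} = \left(-12 - 5 \left(-4 - 4\right)\right)^{2} = \left(-12 - -40\right)^{2} = \left(-12 + 40\right)^{2} = 28^{2} = 784$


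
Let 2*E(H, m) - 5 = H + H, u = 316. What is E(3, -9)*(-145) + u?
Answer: -963/2 ≈ -481.50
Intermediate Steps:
E(H, m) = 5/2 + H (E(H, m) = 5/2 + (H + H)/2 = 5/2 + (2*H)/2 = 5/2 + H)
E(3, -9)*(-145) + u = (5/2 + 3)*(-145) + 316 = (11/2)*(-145) + 316 = -1595/2 + 316 = -963/2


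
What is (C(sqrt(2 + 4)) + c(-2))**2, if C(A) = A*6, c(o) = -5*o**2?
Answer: 616 - 240*sqrt(6) ≈ 28.122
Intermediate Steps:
C(A) = 6*A
(C(sqrt(2 + 4)) + c(-2))**2 = (6*sqrt(2 + 4) - 5*(-2)**2)**2 = (6*sqrt(6) - 5*4)**2 = (6*sqrt(6) - 20)**2 = (-20 + 6*sqrt(6))**2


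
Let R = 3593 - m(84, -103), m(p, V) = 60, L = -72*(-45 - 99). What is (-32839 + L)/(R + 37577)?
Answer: -22471/41110 ≈ -0.54661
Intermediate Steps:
L = 10368 (L = -72*(-144) = 10368)
R = 3533 (R = 3593 - 1*60 = 3593 - 60 = 3533)
(-32839 + L)/(R + 37577) = (-32839 + 10368)/(3533 + 37577) = -22471/41110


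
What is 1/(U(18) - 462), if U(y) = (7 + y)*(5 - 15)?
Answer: -1/712 ≈ -0.0014045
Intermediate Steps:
U(y) = -70 - 10*y (U(y) = (7 + y)*(-10) = -70 - 10*y)
1/(U(18) - 462) = 1/((-70 - 10*18) - 462) = 1/((-70 - 180) - 462) = 1/(-250 - 462) = 1/(-712) = -1/712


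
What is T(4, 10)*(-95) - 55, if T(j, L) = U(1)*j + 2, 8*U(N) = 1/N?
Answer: -585/2 ≈ -292.50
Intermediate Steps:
U(N) = 1/(8*N)
T(j, L) = 2 + j/8 (T(j, L) = ((⅛)/1)*j + 2 = ((⅛)*1)*j + 2 = j/8 + 2 = 2 + j/8)
T(4, 10)*(-95) - 55 = (2 + (⅛)*4)*(-95) - 55 = (2 + ½)*(-95) - 55 = (5/2)*(-95) - 55 = -475/2 - 55 = -585/2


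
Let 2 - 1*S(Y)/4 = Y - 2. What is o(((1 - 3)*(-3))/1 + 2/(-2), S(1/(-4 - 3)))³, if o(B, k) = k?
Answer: 1560896/343 ≈ 4550.7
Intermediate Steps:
S(Y) = 16 - 4*Y (S(Y) = 8 - 4*(Y - 2) = 8 - 4*(-2 + Y) = 8 + (8 - 4*Y) = 16 - 4*Y)
o(((1 - 3)*(-3))/1 + 2/(-2), S(1/(-4 - 3)))³ = (16 - 4/(-4 - 3))³ = (16 - 4/(-7))³ = (16 - 4*(-⅐))³ = (16 + 4/7)³ = (116/7)³ = 1560896/343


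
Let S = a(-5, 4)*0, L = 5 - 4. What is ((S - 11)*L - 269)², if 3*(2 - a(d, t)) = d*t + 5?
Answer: 78400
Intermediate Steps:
L = 1
a(d, t) = ⅓ - d*t/3 (a(d, t) = 2 - (d*t + 5)/3 = 2 - (5 + d*t)/3 = 2 + (-5/3 - d*t/3) = ⅓ - d*t/3)
S = 0 (S = (⅓ - ⅓*(-5)*4)*0 = (⅓ + 20/3)*0 = 7*0 = 0)
((S - 11)*L - 269)² = ((0 - 11)*1 - 269)² = (-11*1 - 269)² = (-11 - 269)² = (-280)² = 78400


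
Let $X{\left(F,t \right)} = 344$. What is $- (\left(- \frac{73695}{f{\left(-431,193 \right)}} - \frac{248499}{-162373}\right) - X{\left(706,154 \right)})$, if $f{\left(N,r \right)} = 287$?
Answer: $\frac{27925520566}{46601051} \approx 599.25$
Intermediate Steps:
$- (\left(- \frac{73695}{f{\left(-431,193 \right)}} - \frac{248499}{-162373}\right) - X{\left(706,154 \right)}) = - (\left(- \frac{73695}{287} - \frac{248499}{-162373}\right) - 344) = - (\left(\left(-73695\right) \frac{1}{287} - - \frac{248499}{162373}\right) - 344) = - (\left(- \frac{73695}{287} + \frac{248499}{162373}\right) - 344) = - (- \frac{11894759022}{46601051} - 344) = \left(-1\right) \left(- \frac{27925520566}{46601051}\right) = \frac{27925520566}{46601051}$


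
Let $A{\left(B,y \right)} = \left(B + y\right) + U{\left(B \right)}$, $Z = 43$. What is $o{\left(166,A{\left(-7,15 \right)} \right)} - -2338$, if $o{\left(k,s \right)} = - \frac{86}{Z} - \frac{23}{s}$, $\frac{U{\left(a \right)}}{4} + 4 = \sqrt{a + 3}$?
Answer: $\frac{37399}{16} + \frac{23 i}{16} \approx 2337.4 + 1.4375 i$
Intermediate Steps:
$U{\left(a \right)} = -16 + 4 \sqrt{3 + a}$ ($U{\left(a \right)} = -16 + 4 \sqrt{a + 3} = -16 + 4 \sqrt{3 + a}$)
$A{\left(B,y \right)} = -16 + B + y + 4 \sqrt{3 + B}$ ($A{\left(B,y \right)} = \left(B + y\right) + \left(-16 + 4 \sqrt{3 + B}\right) = -16 + B + y + 4 \sqrt{3 + B}$)
$o{\left(k,s \right)} = -2 - \frac{23}{s}$ ($o{\left(k,s \right)} = - \frac{86}{43} - \frac{23}{s} = \left(-86\right) \frac{1}{43} - \frac{23}{s} = -2 - \frac{23}{s}$)
$o{\left(166,A{\left(-7,15 \right)} \right)} - -2338 = \left(-2 - \frac{23}{-16 - 7 + 15 + 4 \sqrt{3 - 7}}\right) - -2338 = \left(-2 - \frac{23}{-16 - 7 + 15 + 4 \sqrt{-4}}\right) + 2338 = \left(-2 - \frac{23}{-16 - 7 + 15 + 4 \cdot 2 i}\right) + 2338 = \left(-2 - \frac{23}{-16 - 7 + 15 + 8 i}\right) + 2338 = \left(-2 - \frac{23}{-8 + 8 i}\right) + 2338 = \left(-2 - 23 \frac{-8 - 8 i}{128}\right) + 2338 = \left(-2 - \frac{23 \left(-8 - 8 i\right)}{128}\right) + 2338 = 2336 - \frac{23 \left(-8 - 8 i\right)}{128}$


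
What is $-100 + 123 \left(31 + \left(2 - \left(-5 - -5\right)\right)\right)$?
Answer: $3959$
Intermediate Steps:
$-100 + 123 \left(31 + \left(2 - \left(-5 - -5\right)\right)\right) = -100 + 123 \left(31 + \left(2 - \left(-5 + 5\right)\right)\right) = -100 + 123 \left(31 + \left(2 - 0\right)\right) = -100 + 123 \left(31 + \left(2 + 0\right)\right) = -100 + 123 \left(31 + 2\right) = -100 + 123 \cdot 33 = -100 + 4059 = 3959$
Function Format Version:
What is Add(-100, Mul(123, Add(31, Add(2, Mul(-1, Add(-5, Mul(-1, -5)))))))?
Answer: 3959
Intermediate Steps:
Add(-100, Mul(123, Add(31, Add(2, Mul(-1, Add(-5, Mul(-1, -5))))))) = Add(-100, Mul(123, Add(31, Add(2, Mul(-1, Add(-5, 5)))))) = Add(-100, Mul(123, Add(31, Add(2, Mul(-1, 0))))) = Add(-100, Mul(123, Add(31, Add(2, 0)))) = Add(-100, Mul(123, Add(31, 2))) = Add(-100, Mul(123, 33)) = Add(-100, 4059) = 3959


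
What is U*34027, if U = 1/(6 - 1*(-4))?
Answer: 34027/10 ≈ 3402.7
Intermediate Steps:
U = 1/10 (U = 1/(6 + 4) = 1/10 ≈ 0.10000)
U*34027 = (1/10)*34027 = 34027/10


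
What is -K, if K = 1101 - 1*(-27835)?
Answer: -28936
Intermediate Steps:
K = 28936 (K = 1101 + 27835 = 28936)
-K = -1*28936 = -28936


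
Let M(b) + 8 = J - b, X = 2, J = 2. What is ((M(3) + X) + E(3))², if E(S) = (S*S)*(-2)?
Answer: 625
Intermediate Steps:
E(S) = -2*S² (E(S) = S²*(-2) = -2*S²)
M(b) = -6 - b (M(b) = -8 + (2 - b) = -6 - b)
((M(3) + X) + E(3))² = (((-6 - 1*3) + 2) - 2*3²)² = (((-6 - 3) + 2) - 2*9)² = ((-9 + 2) - 18)² = (-7 - 18)² = (-25)² = 625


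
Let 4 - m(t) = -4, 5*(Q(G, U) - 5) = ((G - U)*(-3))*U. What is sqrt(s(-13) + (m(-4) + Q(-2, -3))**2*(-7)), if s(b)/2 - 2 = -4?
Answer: 4*I*sqrt(2402)/5 ≈ 39.208*I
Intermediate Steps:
Q(G, U) = 5 + U*(-3*G + 3*U)/5 (Q(G, U) = 5 + (((G - U)*(-3))*U)/5 = 5 + ((-3*G + 3*U)*U)/5 = 5 + (U*(-3*G + 3*U))/5 = 5 + U*(-3*G + 3*U)/5)
m(t) = 8 (m(t) = 4 - 1*(-4) = 4 + 4 = 8)
s(b) = -4 (s(b) = 4 + 2*(-4) = 4 - 8 = -4)
sqrt(s(-13) + (m(-4) + Q(-2, -3))**2*(-7)) = sqrt(-4 + (8 + (5 + (3/5)*(-3)**2 - 3/5*(-2)*(-3)))**2*(-7)) = sqrt(-4 + (8 + (5 + (3/5)*9 - 18/5))**2*(-7)) = sqrt(-4 + (8 + (5 + 27/5 - 18/5))**2*(-7)) = sqrt(-4 + (8 + 34/5)**2*(-7)) = sqrt(-4 + (74/5)**2*(-7)) = sqrt(-4 + (5476/25)*(-7)) = sqrt(-4 - 38332/25) = sqrt(-38432/25) = 4*I*sqrt(2402)/5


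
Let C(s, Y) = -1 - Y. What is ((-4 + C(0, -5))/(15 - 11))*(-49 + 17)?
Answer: 0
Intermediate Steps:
((-4 + C(0, -5))/(15 - 11))*(-49 + 17) = ((-4 + (-1 - 1*(-5)))/(15 - 11))*(-49 + 17) = ((-4 + (-1 + 5))/4)*(-32) = ((-4 + 4)*(1/4))*(-32) = (0*(1/4))*(-32) = 0*(-32) = 0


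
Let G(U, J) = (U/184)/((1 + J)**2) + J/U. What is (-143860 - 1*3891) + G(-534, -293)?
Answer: -309452223691993/2094424896 ≈ -1.4775e+5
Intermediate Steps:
G(U, J) = J/U + U/(184*(1 + J)**2) (G(U, J) = (U*(1/184))/(1 + J)**2 + J/U = (U/184)/(1 + J)**2 + J/U = U/(184*(1 + J)**2) + J/U = J/U + U/(184*(1 + J)**2))
(-143860 - 1*3891) + G(-534, -293) = (-143860 - 1*3891) + (-293/(-534) + (1/184)*(-534)/(1 - 293)**2) = (-143860 - 3891) + (-293*(-1/534) + (1/184)*(-534)/(-292)**2) = -147751 + (293/534 + (1/184)*(-534)*(1/85264)) = -147751 + (293/534 - 267/7844288) = -147751 + 1149116903/2094424896 = -309452223691993/2094424896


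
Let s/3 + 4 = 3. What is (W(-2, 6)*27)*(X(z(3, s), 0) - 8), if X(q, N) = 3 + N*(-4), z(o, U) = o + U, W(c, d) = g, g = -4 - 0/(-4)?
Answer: 540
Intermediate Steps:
g = -4 (g = -4 - 0*(-1)/4 = -4 - 5*0 = -4 + 0 = -4)
W(c, d) = -4
s = -3 (s = -12 + 3*3 = -12 + 9 = -3)
z(o, U) = U + o
X(q, N) = 3 - 4*N
(W(-2, 6)*27)*(X(z(3, s), 0) - 8) = (-4*27)*((3 - 4*0) - 8) = -108*((3 + 0) - 8) = -108*(3 - 8) = -108*(-5) = 540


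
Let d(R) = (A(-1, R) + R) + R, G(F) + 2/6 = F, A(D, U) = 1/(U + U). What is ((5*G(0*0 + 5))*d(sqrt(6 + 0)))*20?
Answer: 8750*sqrt(6)/9 ≈ 2381.4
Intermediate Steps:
A(D, U) = 1/(2*U)
G(F) = -1/3 + F
d(R) = 1/(2*R) + 2*R (d(R) = (1/(2*R) + R) + R = (R + 1/(2*R)) + R = 1/(2*R) + 2*R)
((5*G(0*0 + 5))*d(sqrt(6 + 0)))*20 = ((5*(-1/3 + (0*0 + 5)))*(1/(2*(sqrt(6 + 0))) + 2*sqrt(6 + 0)))*20 = ((5*(-1/3 + (0 + 5)))*(1/(2*(sqrt(6))) + 2*sqrt(6)))*20 = ((5*(-1/3 + 5))*((sqrt(6)/6)/2 + 2*sqrt(6)))*20 = ((5*(14/3))*(sqrt(6)/12 + 2*sqrt(6)))*20 = (70*(25*sqrt(6)/12)/3)*20 = (875*sqrt(6)/18)*20 = 8750*sqrt(6)/9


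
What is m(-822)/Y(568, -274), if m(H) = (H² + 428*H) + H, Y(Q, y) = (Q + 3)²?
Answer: 323046/326041 ≈ 0.99081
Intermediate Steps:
Y(Q, y) = (3 + Q)²
m(H) = H² + 429*H
m(-822)/Y(568, -274) = (-822*(429 - 822))/((3 + 568)²) = (-822*(-393))/(571²) = 323046/326041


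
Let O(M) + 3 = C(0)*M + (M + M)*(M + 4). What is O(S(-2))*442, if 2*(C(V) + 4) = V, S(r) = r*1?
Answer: -1326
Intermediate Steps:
S(r) = r
C(V) = -4 + V/2
O(M) = -3 - 4*M + 2*M*(4 + M) (O(M) = -3 + ((-4 + (½)*0)*M + (M + M)*(M + 4)) = -3 + ((-4 + 0)*M + (2*M)*(4 + M)) = -3 + (-4*M + 2*M*(4 + M)) = -3 - 4*M + 2*M*(4 + M))
O(S(-2))*442 = (-3 + 2*(-2)² + 4*(-2))*442 = (-3 + 2*4 - 8)*442 = (-3 + 8 - 8)*442 = -3*442 = -1326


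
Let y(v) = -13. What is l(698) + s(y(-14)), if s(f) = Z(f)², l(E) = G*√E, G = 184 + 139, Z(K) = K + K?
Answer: 676 + 323*√698 ≈ 9209.6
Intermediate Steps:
Z(K) = 2*K
G = 323
l(E) = 323*√E
s(f) = 4*f² (s(f) = (2*f)² = 4*f²)
l(698) + s(y(-14)) = 323*√698 + 4*(-13)² = 323*√698 + 4*169 = 323*√698 + 676 = 676 + 323*√698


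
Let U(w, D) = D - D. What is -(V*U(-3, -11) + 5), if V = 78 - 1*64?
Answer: -5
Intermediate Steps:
U(w, D) = 0
V = 14 (V = 78 - 64 = 14)
-(V*U(-3, -11) + 5) = -(14*0 + 5) = -(0 + 5) = -1*5 = -5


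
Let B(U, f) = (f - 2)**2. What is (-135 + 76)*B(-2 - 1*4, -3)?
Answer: -1475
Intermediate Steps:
B(U, f) = (-2 + f)**2
(-135 + 76)*B(-2 - 1*4, -3) = (-135 + 76)*(-2 - 3)**2 = -59*(-5)**2 = -59*25 = -1475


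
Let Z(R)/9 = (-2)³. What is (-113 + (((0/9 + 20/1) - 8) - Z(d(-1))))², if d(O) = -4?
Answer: 841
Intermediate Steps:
Z(R) = -72 (Z(R) = 9*(-2)³ = 9*(-8) = -72)
(-113 + (((0/9 + 20/1) - 8) - Z(d(-1))))² = (-113 + (((0/9 + 20/1) - 8) - 1*(-72)))² = (-113 + (((0*(⅑) + 20*1) - 8) + 72))² = (-113 + (((0 + 20) - 8) + 72))² = (-113 + ((20 - 8) + 72))² = (-113 + (12 + 72))² = (-113 + 84)² = (-29)² = 841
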